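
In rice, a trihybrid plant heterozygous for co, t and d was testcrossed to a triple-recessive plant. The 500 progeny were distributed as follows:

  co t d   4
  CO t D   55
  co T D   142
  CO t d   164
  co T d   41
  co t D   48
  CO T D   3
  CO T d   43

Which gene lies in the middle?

co

The two most frequent reciprocal classes, co T D and CO t d, are the parental types, so the F1 was co T D / CO t d.
The two rarest classes, CO T D and co t d, are the double crossovers. Comparing them with the parentals, only the co allele has switched, so co is the middle locus and the order is t – co – d.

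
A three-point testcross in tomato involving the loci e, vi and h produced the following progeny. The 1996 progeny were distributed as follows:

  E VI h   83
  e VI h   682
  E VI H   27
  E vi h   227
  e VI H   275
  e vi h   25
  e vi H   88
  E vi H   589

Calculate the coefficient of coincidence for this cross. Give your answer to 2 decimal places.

The two most frequent reciprocal classes, e VI h and E vi H, are the parental types, so the F1 was e VI h / E vi H.
The two rarest classes, e vi h and E VI H, are the double crossovers. Comparing them with the parentals, only the vi allele has switched, so vi is the middle locus and the order is e – vi – h.
e–vi: (171 + 52)/1996 = 0.1117; vi–h: (502 + 52)/1996 = 0.2776.
Expected DCO frequency = 0.1117 × 0.2776 ≈ 0.03101; observed = 52/1996 ≈ 0.02605.
Coefficient of coincidence = 0.02605/0.03101 ≈ 0.84.

0.84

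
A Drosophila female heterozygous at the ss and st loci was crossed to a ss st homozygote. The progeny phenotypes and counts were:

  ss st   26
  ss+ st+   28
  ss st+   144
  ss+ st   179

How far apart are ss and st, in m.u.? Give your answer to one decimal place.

14.3 m.u.

The two most frequent classes, ss+ st (179) and ss st+ (144), are the parental types, so the F1 was ss+ st / ss st+.
The recombinant classes are ss+ st+ and ss st: 28 + 26 = 54.
Recombination frequency = 54/377 = 0.1432 ≈ 14.3%, i.e. 14.3 m.u.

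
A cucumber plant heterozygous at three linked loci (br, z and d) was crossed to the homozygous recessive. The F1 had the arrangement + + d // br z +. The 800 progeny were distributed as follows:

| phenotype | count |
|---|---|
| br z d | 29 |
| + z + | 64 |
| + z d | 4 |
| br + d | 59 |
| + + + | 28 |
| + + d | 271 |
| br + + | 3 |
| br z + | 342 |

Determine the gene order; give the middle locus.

The two rarest classes, + z d and br + +, are the double crossovers. Comparing them with the parentals, only the z allele has switched, so z is the middle locus and the order is d – z – br.

z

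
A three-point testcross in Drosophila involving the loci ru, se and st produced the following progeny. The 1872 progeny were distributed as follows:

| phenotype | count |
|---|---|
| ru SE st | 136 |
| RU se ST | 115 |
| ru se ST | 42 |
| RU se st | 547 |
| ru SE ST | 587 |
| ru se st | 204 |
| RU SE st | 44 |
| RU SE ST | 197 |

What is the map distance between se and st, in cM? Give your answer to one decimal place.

The two most frequent reciprocal classes, RU se st and ru SE ST, are the parental types, so the F1 was RU se st / ru SE ST.
The two rarest classes, RU SE st and ru se ST, are the double crossovers. Comparing them with the parentals, only the se allele has switched, so se is the middle locus and the order is ru – se – st.
Crossovers in the se–st interval produce the single-crossover classes RU se ST and ru SE st (115 + 136 = 251) plus the double crossovers (86).
RF(se–st) = (251 + 86) / 1872 = 337/1872 = 0.1800 → 18.0 cM.

18.0 cM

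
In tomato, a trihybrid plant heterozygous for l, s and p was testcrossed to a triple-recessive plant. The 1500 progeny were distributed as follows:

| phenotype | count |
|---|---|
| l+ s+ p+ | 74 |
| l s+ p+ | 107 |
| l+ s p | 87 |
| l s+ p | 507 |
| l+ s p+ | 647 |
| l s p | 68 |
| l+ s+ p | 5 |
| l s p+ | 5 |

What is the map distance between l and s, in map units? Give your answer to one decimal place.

10.1 map units

The two most frequent reciprocal classes, l s+ p and l+ s p+, are the parental types, so the F1 was l s+ p / l+ s p+.
The two rarest classes, l+ s+ p and l s p+, are the double crossovers. Comparing them with the parentals, only the l allele has switched, so l is the middle locus and the order is s – l – p.
Crossovers in the s–l interval produce the single-crossover classes l s p and l+ s+ p+ (68 + 74 = 142) plus the double crossovers (10).
RF(s–l) = (142 + 10) / 1500 = 152/1500 = 0.1013 → 10.1 map units.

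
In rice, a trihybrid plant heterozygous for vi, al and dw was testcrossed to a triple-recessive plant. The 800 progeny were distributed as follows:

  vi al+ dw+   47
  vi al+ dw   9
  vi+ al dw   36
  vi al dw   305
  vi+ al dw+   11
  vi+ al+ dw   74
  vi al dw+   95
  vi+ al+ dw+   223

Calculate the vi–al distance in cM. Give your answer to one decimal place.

12.9 cM

The two most frequent reciprocal classes, vi+ al+ dw+ and vi al dw, are the parental types, so the F1 was vi+ al+ dw+ / vi al dw.
The two rarest classes, vi+ al dw+ and vi al+ dw, are the double crossovers. Comparing them with the parentals, only the al allele has switched, so al is the middle locus and the order is dw – al – vi.
Crossovers in the al–vi interval produce the single-crossover classes vi al+ dw+ and vi+ al dw (47 + 36 = 83) plus the double crossovers (20).
RF(al–vi) = (83 + 20) / 800 = 103/800 = 0.1288 → 12.9 cM.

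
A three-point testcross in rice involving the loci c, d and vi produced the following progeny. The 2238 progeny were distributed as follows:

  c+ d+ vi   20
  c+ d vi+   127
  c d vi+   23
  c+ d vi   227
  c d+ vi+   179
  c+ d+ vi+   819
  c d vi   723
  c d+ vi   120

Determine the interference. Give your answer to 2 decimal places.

The two most frequent reciprocal classes, c+ d+ vi+ and c d vi, are the parental types, so the F1 was c+ d+ vi+ / c d vi.
The two rarest classes, c+ d+ vi and c d vi+, are the double crossovers. Comparing them with the parentals, only the vi allele has switched, so vi is the middle locus and the order is d – vi – c.
d–vi: (247 + 43)/2238 = 0.1296; vi–c: (406 + 43)/2238 = 0.2006.
Expected DCO frequency = 0.1296 × 0.2006 ≈ 0.02600; observed = 43/2238 ≈ 0.01921.
Coefficient of coincidence = 0.01921/0.02600 ≈ 0.74; interference = 1 − 0.74 = 0.26.

0.26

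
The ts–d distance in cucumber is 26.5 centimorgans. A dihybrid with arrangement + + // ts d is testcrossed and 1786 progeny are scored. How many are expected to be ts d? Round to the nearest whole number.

656

A map distance of 26.5 centimorgans corresponds to a recombination frequency of 0.265.
The F1 is + + / ts d, so ts d is a parental gamete class with expected frequency (1 − r)/2 = 0.735/2 = 0.3675.
Expected number = 0.3675 × 1786 = 656.36 ≈ 656.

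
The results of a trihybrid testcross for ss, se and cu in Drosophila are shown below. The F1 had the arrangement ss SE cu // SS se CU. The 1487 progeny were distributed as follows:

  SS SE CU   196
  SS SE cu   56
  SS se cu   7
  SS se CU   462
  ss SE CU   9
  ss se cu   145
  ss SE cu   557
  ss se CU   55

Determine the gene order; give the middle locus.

The two rarest classes, ss SE CU and SS se cu, are the double crossovers. Comparing them with the parentals, only the cu allele has switched, so cu is the middle locus and the order is se – cu – ss.

cu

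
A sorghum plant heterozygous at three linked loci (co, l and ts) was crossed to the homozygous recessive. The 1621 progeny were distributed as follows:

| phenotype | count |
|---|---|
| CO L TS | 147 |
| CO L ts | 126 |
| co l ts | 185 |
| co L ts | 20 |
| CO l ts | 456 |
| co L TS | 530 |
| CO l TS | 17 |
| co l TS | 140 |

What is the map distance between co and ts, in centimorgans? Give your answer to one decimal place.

22.8 centimorgans

The two most frequent reciprocal classes, CO l ts and co L TS, are the parental types, so the F1 was CO l ts / co L TS.
The two rarest classes, CO l TS and co L ts, are the double crossovers. Comparing them with the parentals, only the ts allele has switched, so ts is the middle locus and the order is l – ts – co.
Crossovers in the ts–co interval produce the single-crossover classes co l ts and CO L TS (185 + 147 = 332) plus the double crossovers (37).
RF(ts–co) = (332 + 37) / 1621 = 369/1621 = 0.2276 → 22.8 centimorgans.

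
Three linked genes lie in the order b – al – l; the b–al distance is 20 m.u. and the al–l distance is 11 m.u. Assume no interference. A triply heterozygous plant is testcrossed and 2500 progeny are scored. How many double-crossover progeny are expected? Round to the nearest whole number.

55

Map distances give recombination frequencies of 0.200 and 0.110 for the two intervals.
With no interference, expected double-crossover frequency = 0.200 × 0.110 = 0.02200.
Expected number = 0.02200 × 2500 = 55.00 ≈ 55.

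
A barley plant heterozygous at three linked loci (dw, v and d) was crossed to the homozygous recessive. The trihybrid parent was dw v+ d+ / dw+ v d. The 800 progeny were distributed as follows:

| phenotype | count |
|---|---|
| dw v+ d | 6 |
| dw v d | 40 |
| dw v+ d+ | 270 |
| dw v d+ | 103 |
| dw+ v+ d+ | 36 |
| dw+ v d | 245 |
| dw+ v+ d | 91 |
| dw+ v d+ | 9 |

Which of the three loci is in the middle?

The two rarest classes, dw v+ d and dw+ v d+, are the double crossovers. Comparing them with the parentals, only the d allele has switched, so d is the middle locus and the order is v – d – dw.

d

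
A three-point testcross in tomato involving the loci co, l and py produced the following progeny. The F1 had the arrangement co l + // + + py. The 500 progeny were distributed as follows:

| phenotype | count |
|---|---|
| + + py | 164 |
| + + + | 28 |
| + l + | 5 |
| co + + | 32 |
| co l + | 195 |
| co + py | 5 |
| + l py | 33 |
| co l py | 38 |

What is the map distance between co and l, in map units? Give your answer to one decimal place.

15.0 map units

The two rarest classes, + l + and co + py, are the double crossovers. Comparing them with the parentals, only the co allele has switched, so co is the middle locus and the order is py – co – l.
Crossovers in the co–l interval produce the single-crossover classes co + + and + l py (32 + 33 = 65) plus the double crossovers (10).
RF(co–l) = (65 + 10) / 500 = 75/500 = 0.1500 → 15.0 map units.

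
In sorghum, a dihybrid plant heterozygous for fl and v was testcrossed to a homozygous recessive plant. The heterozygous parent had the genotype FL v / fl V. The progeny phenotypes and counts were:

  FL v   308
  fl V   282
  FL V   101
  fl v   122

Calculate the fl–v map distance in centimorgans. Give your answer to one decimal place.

27.4 centimorgans

The recombinant classes are FL V and fl v: 101 + 122 = 223.
Recombination frequency = 223/813 = 0.2743 ≈ 27.4%, i.e. 27.4 centimorgans.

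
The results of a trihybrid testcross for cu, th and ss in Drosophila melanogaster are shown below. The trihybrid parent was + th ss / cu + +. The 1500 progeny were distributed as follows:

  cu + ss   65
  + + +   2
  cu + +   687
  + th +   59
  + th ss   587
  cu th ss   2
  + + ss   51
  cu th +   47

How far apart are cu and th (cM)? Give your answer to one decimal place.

The two rarest classes, cu th ss and + + +, are the double crossovers. Comparing them with the parentals, only the cu allele has switched, so cu is the middle locus and the order is ss – cu – th.
Crossovers in the cu–th interval produce the single-crossover classes + + ss and cu th + (51 + 47 = 98) plus the double crossovers (4).
RF(cu–th) = (98 + 4) / 1500 = 102/1500 = 0.0680 → 6.8 cM.

6.8 cM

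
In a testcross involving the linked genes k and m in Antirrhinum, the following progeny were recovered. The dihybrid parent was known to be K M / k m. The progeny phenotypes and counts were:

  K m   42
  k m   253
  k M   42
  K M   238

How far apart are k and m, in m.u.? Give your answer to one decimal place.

14.6 m.u.

The recombinant classes are K m and k M: 42 + 42 = 84.
Recombination frequency = 84/575 = 0.1461 ≈ 14.6%, i.e. 14.6 m.u.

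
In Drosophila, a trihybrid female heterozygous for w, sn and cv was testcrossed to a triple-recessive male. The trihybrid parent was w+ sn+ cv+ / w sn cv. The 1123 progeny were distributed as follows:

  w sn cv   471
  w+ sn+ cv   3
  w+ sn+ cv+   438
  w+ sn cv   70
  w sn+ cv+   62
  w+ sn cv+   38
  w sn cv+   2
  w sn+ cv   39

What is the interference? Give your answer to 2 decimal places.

The two rarest classes, w+ sn+ cv and w sn cv+, are the double crossovers. Comparing them with the parentals, only the cv allele has switched, so cv is the middle locus and the order is sn – cv – w.
sn–cv: (77 + 5)/1123 = 0.0730; cv–w: (132 + 5)/1123 = 0.1220.
Expected DCO frequency = 0.0730 × 0.1220 ≈ 0.00891; observed = 5/1123 ≈ 0.00445.
Coefficient of coincidence = 0.00445/0.00891 ≈ 0.50; interference = 1 − 0.50 = 0.50.

0.50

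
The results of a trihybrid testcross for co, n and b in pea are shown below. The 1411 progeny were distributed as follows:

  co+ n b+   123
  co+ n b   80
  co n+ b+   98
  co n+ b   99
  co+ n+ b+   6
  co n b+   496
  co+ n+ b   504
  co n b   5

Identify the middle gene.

b

The two most frequent reciprocal classes, co+ n+ b and co n b+, are the parental types, so the F1 was co+ n+ b / co n b+.
The two rarest classes, co+ n+ b+ and co n b, are the double crossovers. Comparing them with the parentals, only the b allele has switched, so b is the middle locus and the order is co – b – n.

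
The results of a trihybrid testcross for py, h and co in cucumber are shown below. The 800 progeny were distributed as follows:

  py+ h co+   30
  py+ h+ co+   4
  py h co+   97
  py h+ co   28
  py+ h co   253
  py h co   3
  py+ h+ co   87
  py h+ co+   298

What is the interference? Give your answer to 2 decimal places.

0.55

The two most frequent reciprocal classes, py h+ co+ and py+ h co, are the parental types, so the F1 was py h+ co+ / py+ h co.
The two rarest classes, py+ h+ co+ and py h co, are the double crossovers. Comparing them with the parentals, only the py allele has switched, so py is the middle locus and the order is co – py – h.
co–py: (58 + 7)/800 = 0.0813; py–h: (184 + 7)/800 = 0.2387.
Expected DCO frequency = 0.0813 × 0.2387 ≈ 0.01941; observed = 7/800 ≈ 0.00875.
Coefficient of coincidence = 0.00875/0.01941 ≈ 0.45; interference = 1 − 0.45 = 0.55.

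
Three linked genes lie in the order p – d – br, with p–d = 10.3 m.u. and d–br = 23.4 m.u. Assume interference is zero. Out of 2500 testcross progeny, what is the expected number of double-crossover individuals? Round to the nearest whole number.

60

Map distances give recombination frequencies of 0.103 and 0.234 for the two intervals.
With no interference, expected double-crossover frequency = 0.103 × 0.234 = 0.02410.
Expected number = 0.02410 × 2500 = 60.26 ≈ 60.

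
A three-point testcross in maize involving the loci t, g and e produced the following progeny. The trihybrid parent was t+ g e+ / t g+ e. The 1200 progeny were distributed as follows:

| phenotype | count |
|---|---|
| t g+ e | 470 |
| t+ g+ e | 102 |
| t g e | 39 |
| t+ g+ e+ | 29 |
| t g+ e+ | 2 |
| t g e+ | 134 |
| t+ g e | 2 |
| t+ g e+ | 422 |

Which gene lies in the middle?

The two rarest classes, t+ g e and t g+ e+, are the double crossovers. Comparing them with the parentals, only the e allele has switched, so e is the middle locus and the order is t – e – g.

e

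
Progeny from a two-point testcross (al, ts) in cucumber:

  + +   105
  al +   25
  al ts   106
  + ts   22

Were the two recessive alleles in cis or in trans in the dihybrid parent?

The two most frequent classes are + + (105) and al ts (106); these are the parental (non-recombinant) types.
So the F1 carried + + on one chromosome and al ts on the other — the recessive alleles are on the same chromosome (cis / coupling).

cis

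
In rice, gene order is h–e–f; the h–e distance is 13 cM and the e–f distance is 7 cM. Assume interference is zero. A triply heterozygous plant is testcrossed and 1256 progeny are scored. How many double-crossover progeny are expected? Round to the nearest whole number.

Map distances give recombination frequencies of 0.130 and 0.070 for the two intervals.
With no interference, expected double-crossover frequency = 0.130 × 0.070 = 0.00910.
Expected number = 0.00910 × 1256 = 11.43 ≈ 11.

11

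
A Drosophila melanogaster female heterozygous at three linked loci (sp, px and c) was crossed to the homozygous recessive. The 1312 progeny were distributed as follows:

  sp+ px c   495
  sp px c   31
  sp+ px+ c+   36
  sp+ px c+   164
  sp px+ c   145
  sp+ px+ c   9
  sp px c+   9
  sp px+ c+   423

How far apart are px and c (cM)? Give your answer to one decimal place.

24.9 cM

The two most frequent reciprocal classes, sp px+ c+ and sp+ px c, are the parental types, so the F1 was sp px+ c+ / sp+ px c.
The two rarest classes, sp px c+ and sp+ px+ c, are the double crossovers. Comparing them with the parentals, only the px allele has switched, so px is the middle locus and the order is sp – px – c.
Crossovers in the px–c interval produce the single-crossover classes sp px+ c and sp+ px c+ (145 + 164 = 309) plus the double crossovers (18).
RF(px–c) = (309 + 18) / 1312 = 327/1312 = 0.2492 → 24.9 cM.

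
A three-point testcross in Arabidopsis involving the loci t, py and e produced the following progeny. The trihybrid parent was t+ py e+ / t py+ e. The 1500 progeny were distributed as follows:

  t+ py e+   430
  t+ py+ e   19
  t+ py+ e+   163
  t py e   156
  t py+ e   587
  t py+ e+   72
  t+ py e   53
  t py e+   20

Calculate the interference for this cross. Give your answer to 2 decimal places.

The two rarest classes, t py e+ and t+ py+ e, are the double crossovers. Comparing them with the parentals, only the t allele has switched, so t is the middle locus and the order is e – t – py.
e–t: (125 + 39)/1500 = 0.1093; t–py: (319 + 39)/1500 = 0.2387.
Expected DCO frequency = 0.1093 × 0.2387 ≈ 0.02609; observed = 39/1500 ≈ 0.02600.
Coefficient of coincidence = 0.02600/0.02609 ≈ 1.00; interference = 1 − 1.00 = 0.00.

0.00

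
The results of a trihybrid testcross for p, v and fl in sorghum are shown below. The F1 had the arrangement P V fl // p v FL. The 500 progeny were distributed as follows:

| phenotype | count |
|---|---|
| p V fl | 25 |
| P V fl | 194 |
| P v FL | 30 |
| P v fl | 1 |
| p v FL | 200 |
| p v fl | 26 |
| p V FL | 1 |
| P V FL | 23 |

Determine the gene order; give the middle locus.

v

The two rarest classes, P v fl and p V FL, are the double crossovers. Comparing them with the parentals, only the v allele has switched, so v is the middle locus and the order is fl – v – p.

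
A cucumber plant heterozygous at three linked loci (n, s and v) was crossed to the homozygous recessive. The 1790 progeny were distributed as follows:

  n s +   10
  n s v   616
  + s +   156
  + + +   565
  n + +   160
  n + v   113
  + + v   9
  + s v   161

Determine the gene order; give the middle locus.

v

The two most frequent reciprocal classes, + + + and n s v, are the parental types, so the F1 was + + + / n s v.
The two rarest classes, + + v and n s +, are the double crossovers. Comparing them with the parentals, only the v allele has switched, so v is the middle locus and the order is n – v – s.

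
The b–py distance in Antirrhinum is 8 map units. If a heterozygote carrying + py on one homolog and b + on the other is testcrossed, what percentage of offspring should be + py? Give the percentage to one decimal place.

A map distance of 8 map units corresponds to a recombination frequency of 0.080.
The F1 is + py / b +, so + py is a parental gamete class with expected frequency (1 − r)/2 = 0.920/2 = 0.4600.
That is 0.4600 = 46.0% of the progeny.

46.0%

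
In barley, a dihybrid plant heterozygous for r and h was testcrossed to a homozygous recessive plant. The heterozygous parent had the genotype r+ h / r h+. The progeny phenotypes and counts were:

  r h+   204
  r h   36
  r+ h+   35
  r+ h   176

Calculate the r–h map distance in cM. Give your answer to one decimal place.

The recombinant classes are r+ h+ and r h: 35 + 36 = 71.
Recombination frequency = 71/451 = 0.1574 ≈ 15.7%, i.e. 15.7 cM.

15.7 cM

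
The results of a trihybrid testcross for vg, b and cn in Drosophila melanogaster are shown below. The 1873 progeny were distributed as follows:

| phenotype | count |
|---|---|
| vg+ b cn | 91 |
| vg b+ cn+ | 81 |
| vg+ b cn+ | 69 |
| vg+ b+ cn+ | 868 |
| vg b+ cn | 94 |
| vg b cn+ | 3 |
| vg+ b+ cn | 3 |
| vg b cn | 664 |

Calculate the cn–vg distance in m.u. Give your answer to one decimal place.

The two most frequent reciprocal classes, vg b cn and vg+ b+ cn+, are the parental types, so the F1 was vg b cn / vg+ b+ cn+.
The two rarest classes, vg b cn+ and vg+ b+ cn, are the double crossovers. Comparing them with the parentals, only the cn allele has switched, so cn is the middle locus and the order is vg – cn – b.
Crossovers in the vg–cn interval produce the single-crossover classes vg+ b cn and vg b+ cn+ (91 + 81 = 172) plus the double crossovers (6).
RF(vg–cn) = (172 + 6) / 1873 = 178/1873 = 0.0950 → 9.5 m.u.

9.5 m.u.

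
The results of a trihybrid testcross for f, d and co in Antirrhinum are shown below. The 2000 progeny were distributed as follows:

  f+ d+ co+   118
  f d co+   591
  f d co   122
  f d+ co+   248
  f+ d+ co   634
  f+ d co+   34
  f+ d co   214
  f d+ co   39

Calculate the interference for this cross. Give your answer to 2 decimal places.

The two most frequent reciprocal classes, f+ d+ co and f d co+, are the parental types, so the F1 was f+ d+ co / f d co+.
The two rarest classes, f d+ co and f+ d co+, are the double crossovers. Comparing them with the parentals, only the f allele has switched, so f is the middle locus and the order is d – f – co.
d–f: (462 + 73)/2000 = 0.2675; f–co: (240 + 73)/2000 = 0.1565.
Expected DCO frequency = 0.2675 × 0.1565 ≈ 0.04186; observed = 73/2000 ≈ 0.03650.
Coefficient of coincidence = 0.03650/0.04186 ≈ 0.87; interference = 1 − 0.87 = 0.13.

0.13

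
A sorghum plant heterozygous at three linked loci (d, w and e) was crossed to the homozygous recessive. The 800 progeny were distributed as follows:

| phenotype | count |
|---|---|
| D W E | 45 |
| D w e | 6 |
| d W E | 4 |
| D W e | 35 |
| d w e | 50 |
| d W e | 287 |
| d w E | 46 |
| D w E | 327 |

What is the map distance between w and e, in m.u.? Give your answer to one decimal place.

13.1 m.u.

The two most frequent reciprocal classes, D w E and d W e, are the parental types, so the F1 was D w E / d W e.
The two rarest classes, D w e and d W E, are the double crossovers. Comparing them with the parentals, only the e allele has switched, so e is the middle locus and the order is d – e – w.
Crossovers in the e–w interval produce the single-crossover classes D W E and d w e (45 + 50 = 95) plus the double crossovers (10).
RF(e–w) = (95 + 10) / 800 = 105/800 = 0.1313 → 13.1 m.u.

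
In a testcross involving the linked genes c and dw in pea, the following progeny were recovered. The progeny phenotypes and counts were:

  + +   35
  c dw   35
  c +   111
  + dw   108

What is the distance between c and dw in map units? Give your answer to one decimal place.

24.2 map units

The two most frequent classes, + dw (108) and c + (111), are the parental types, so the F1 was + dw / c +.
The recombinant classes are + + and c dw: 35 + 35 = 70.
Recombination frequency = 70/289 = 0.2422 ≈ 24.2%, i.e. 24.2 map units.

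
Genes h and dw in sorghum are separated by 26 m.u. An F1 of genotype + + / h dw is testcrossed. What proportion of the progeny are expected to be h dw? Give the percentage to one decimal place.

A map distance of 26 m.u. corresponds to a recombination frequency of 0.260.
The F1 is + + / h dw, so h dw is a parental gamete class with expected frequency (1 − r)/2 = 0.740/2 = 0.3700.
That is 0.3700 = 37.0% of the progeny.

37.0%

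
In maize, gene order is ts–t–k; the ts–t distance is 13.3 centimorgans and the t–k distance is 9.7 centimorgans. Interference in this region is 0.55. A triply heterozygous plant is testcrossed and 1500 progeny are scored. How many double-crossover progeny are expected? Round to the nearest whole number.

9

Map distances give recombination frequencies of 0.133 and 0.097 for the two intervals.
With interference 0.55 (so coincidence = 0.45), expected double-crossover frequency = 0.133 × 0.097 × 0.45 = 0.00581.
Expected number = 0.00581 × 1500 = 8.71 ≈ 9.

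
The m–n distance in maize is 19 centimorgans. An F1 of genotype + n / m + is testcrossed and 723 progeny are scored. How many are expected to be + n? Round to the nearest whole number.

A map distance of 19 centimorgans corresponds to a recombination frequency of 0.190.
The F1 is + n / m +, so + n is a parental gamete class with expected frequency (1 − r)/2 = 0.810/2 = 0.4050.
Expected number = 0.4050 × 723 = 292.81 ≈ 293.

293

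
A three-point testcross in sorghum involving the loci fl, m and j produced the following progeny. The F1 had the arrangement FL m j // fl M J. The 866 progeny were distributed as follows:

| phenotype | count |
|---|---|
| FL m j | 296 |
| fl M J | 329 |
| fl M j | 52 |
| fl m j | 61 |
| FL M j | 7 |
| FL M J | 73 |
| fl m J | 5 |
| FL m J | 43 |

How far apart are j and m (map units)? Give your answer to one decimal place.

The two rarest classes, FL M j and fl m J, are the double crossovers. Comparing them with the parentals, only the m allele has switched, so m is the middle locus and the order is fl – m – j.
Crossovers in the m–j interval produce the single-crossover classes FL m J and fl M j (43 + 52 = 95) plus the double crossovers (12).
RF(m–j) = (95 + 12) / 866 = 107/866 = 0.1236 → 12.4 map units.

12.4 map units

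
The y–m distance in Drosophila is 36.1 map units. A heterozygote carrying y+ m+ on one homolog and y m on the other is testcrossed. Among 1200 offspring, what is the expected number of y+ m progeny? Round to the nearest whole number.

A map distance of 36.1 map units corresponds to a recombination frequency of 0.361.
The F1 is y+ m+ / y m, so y+ m is a recombinant gamete class with expected frequency r/2 = 0.361/2 = 0.1805.
Expected number = 0.1805 × 1200 = 216.60 ≈ 217.

217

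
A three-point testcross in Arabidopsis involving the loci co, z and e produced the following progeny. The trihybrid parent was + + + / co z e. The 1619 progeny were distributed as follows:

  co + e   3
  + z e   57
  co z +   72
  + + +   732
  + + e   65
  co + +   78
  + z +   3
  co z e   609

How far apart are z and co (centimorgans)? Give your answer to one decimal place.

8.7 centimorgans

The two rarest classes, + z + and co + e, are the double crossovers. Comparing them with the parentals, only the z allele has switched, so z is the middle locus and the order is e – z – co.
Crossovers in the z–co interval produce the single-crossover classes co + + and + z e (78 + 57 = 135) plus the double crossovers (6).
RF(z–co) = (135 + 6) / 1619 = 141/1619 = 0.0871 → 8.7 centimorgans.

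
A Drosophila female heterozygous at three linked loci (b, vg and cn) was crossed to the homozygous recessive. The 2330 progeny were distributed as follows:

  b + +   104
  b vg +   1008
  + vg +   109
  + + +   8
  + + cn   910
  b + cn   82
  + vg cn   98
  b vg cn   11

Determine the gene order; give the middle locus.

cn

The two most frequent reciprocal classes, + + cn and b vg +, are the parental types, so the F1 was + + cn / b vg +.
The two rarest classes, + + + and b vg cn, are the double crossovers. Comparing them with the parentals, only the cn allele has switched, so cn is the middle locus and the order is b – cn – vg.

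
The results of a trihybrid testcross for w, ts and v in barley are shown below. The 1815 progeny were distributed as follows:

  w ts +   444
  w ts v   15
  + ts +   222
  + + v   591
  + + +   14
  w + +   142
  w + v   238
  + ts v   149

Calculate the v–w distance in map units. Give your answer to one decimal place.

The two most frequent reciprocal classes, w ts + and + + v, are the parental types, so the F1 was w ts + / + + v.
The two rarest classes, w ts v and + + +, are the double crossovers. Comparing them with the parentals, only the v allele has switched, so v is the middle locus and the order is w – v – ts.
Crossovers in the w–v interval produce the single-crossover classes + ts + and w + v (222 + 238 = 460) plus the double crossovers (29).
RF(w–v) = (460 + 29) / 1815 = 489/1815 = 0.2694 → 26.9 map units.

26.9 map units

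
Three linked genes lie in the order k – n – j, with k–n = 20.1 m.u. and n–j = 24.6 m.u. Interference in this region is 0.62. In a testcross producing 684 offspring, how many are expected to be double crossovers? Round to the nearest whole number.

13

Map distances give recombination frequencies of 0.201 and 0.246 for the two intervals.
With interference 0.62 (so coincidence = 0.38), expected double-crossover frequency = 0.201 × 0.246 × 0.38 = 0.01879.
Expected number = 0.01879 × 684 = 12.85 ≈ 13.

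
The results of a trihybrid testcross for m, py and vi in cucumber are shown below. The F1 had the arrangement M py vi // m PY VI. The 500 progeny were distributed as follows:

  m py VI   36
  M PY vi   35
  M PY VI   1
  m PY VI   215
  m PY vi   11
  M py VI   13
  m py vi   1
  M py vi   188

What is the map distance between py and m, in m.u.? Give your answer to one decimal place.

14.6 m.u.

The two rarest classes, m py vi and M PY VI, are the double crossovers. Comparing them with the parentals, only the m allele has switched, so m is the middle locus and the order is vi – m – py.
Crossovers in the m–py interval produce the single-crossover classes M PY vi and m py VI (35 + 36 = 71) plus the double crossovers (2).
RF(m–py) = (71 + 2) / 500 = 73/500 = 0.1460 → 14.6 m.u.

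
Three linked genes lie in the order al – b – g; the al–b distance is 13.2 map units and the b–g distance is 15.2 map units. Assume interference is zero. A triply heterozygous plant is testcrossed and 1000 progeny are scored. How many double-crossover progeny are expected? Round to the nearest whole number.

Map distances give recombination frequencies of 0.132 and 0.152 for the two intervals.
With no interference, expected double-crossover frequency = 0.132 × 0.152 = 0.02006.
Expected number = 0.02006 × 1000 = 20.06 ≈ 20.

20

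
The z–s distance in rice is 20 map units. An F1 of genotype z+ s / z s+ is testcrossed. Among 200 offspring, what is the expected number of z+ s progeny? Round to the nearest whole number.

A map distance of 20 map units corresponds to a recombination frequency of 0.200.
The F1 is z+ s / z s+, so z+ s is a parental gamete class with expected frequency (1 − r)/2 = 0.800/2 = 0.4000.
Expected number = 0.4000 × 200 = 80.00 ≈ 80.

80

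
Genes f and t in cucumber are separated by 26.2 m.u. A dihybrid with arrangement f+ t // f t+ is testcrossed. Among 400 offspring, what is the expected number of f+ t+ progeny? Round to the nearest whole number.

52

A map distance of 26.2 m.u. corresponds to a recombination frequency of 0.262.
The F1 is f+ t / f t+, so f+ t+ is a recombinant gamete class with expected frequency r/2 = 0.262/2 = 0.1310.
Expected number = 0.1310 × 400 = 52.40 ≈ 52.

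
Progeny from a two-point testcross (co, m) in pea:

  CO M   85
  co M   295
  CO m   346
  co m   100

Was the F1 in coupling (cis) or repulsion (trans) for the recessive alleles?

The two most frequent classes are CO m (346) and co M (295); these are the parental (non-recombinant) types.
So the F1 carried CO m on one chromosome and co M on the other — the recessive alleles are on opposite chromosomes (trans / repulsion).

trans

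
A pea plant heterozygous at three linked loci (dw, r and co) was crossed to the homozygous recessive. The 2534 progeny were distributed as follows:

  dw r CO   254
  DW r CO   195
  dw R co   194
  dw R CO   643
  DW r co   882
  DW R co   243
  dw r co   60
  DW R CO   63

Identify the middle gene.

The two most frequent reciprocal classes, dw R CO and DW r co, are the parental types, so the F1 was dw R CO / DW r co.
The two rarest classes, DW R CO and dw r co, are the double crossovers. Comparing them with the parentals, only the dw allele has switched, so dw is the middle locus and the order is co – dw – r.

dw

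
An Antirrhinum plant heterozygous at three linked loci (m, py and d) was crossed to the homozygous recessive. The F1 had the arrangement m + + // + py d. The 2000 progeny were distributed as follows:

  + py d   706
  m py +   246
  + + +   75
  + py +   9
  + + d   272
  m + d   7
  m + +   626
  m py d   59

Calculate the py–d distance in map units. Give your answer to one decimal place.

26.7 map units

The two rarest classes, m + d and + py +, are the double crossovers. Comparing them with the parentals, only the d allele has switched, so d is the middle locus and the order is py – d – m.
Crossovers in the py–d interval produce the single-crossover classes m py + and + + d (246 + 272 = 518) plus the double crossovers (16).
RF(py–d) = (518 + 16) / 2000 = 534/2000 = 0.2670 → 26.7 map units.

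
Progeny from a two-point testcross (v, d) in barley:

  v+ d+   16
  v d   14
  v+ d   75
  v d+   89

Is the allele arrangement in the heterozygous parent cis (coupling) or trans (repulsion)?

The two most frequent classes are v+ d (75) and v d+ (89); these are the parental (non-recombinant) types.
So the F1 carried v+ d on one chromosome and v d+ on the other — the recessive alleles are on opposite chromosomes (trans / repulsion).

trans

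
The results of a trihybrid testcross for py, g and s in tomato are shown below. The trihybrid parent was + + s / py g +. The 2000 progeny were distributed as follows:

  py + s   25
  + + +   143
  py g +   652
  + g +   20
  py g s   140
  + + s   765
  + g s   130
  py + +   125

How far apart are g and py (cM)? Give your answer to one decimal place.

15.0 cM

The two rarest classes, py + s and + g +, are the double crossovers. Comparing them with the parentals, only the py allele has switched, so py is the middle locus and the order is g – py – s.
Crossovers in the g–py interval produce the single-crossover classes + g s and py + + (130 + 125 = 255) plus the double crossovers (45).
RF(g–py) = (255 + 45) / 2000 = 300/2000 = 0.1500 → 15.0 cM.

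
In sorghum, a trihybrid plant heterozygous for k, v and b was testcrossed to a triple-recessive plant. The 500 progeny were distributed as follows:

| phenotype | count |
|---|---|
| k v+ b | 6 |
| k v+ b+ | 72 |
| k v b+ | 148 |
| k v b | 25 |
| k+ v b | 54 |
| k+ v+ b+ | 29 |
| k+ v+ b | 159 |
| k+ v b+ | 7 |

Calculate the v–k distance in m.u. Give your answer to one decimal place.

The two most frequent reciprocal classes, k v b+ and k+ v+ b, are the parental types, so the F1 was k v b+ / k+ v+ b.
The two rarest classes, k+ v b+ and k v+ b, are the double crossovers. Comparing them with the parentals, only the k allele has switched, so k is the middle locus and the order is v – k – b.
Crossovers in the v–k interval produce the single-crossover classes k v+ b+ and k+ v b (72 + 54 = 126) plus the double crossovers (13).
RF(v–k) = (126 + 13) / 500 = 139/500 = 0.2780 → 27.8 m.u.

27.8 m.u.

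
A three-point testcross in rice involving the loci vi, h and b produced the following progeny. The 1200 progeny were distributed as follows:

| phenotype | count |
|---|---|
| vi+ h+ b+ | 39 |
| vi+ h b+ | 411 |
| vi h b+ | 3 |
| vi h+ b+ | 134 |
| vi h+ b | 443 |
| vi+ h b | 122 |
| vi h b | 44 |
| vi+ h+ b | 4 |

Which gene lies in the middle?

vi

The two most frequent reciprocal classes, vi h+ b and vi+ h b+, are the parental types, so the F1 was vi h+ b / vi+ h b+.
The two rarest classes, vi+ h+ b and vi h b+, are the double crossovers. Comparing them with the parentals, only the vi allele has switched, so vi is the middle locus and the order is h – vi – b.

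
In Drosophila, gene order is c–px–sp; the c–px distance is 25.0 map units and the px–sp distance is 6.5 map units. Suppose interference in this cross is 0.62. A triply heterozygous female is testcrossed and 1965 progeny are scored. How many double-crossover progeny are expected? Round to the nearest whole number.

Map distances give recombination frequencies of 0.250 and 0.065 for the two intervals.
With interference 0.62 (so coincidence = 0.38), expected double-crossover frequency = 0.250 × 0.065 × 0.38 = 0.00617.
Expected number = 0.00617 × 1965 = 12.13 ≈ 12.

12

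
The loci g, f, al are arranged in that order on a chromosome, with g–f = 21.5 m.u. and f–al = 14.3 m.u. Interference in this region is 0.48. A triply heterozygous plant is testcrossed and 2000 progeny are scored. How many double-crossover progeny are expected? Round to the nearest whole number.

32

Map distances give recombination frequencies of 0.215 and 0.143 for the two intervals.
With interference 0.48 (so coincidence = 0.52), expected double-crossover frequency = 0.215 × 0.143 × 0.52 = 0.01599.
Expected number = 0.01599 × 2000 = 31.97 ≈ 32.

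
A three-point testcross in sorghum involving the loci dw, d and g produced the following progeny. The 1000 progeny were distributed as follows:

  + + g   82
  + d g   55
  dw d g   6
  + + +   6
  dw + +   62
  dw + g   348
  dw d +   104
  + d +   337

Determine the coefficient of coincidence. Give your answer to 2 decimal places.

The two most frequent reciprocal classes, + d + and dw + g, are the parental types, so the F1 was + d + / dw + g.
The two rarest classes, + + + and dw d g, are the double crossovers. Comparing them with the parentals, only the d allele has switched, so d is the middle locus and the order is g – d – dw.
g–d: (117 + 12)/1000 = 0.1290; d–dw: (186 + 12)/1000 = 0.1980.
Expected DCO frequency = 0.1290 × 0.1980 ≈ 0.02554; observed = 12/1000 ≈ 0.01200.
Coefficient of coincidence = 0.01200/0.02554 ≈ 0.47.

0.47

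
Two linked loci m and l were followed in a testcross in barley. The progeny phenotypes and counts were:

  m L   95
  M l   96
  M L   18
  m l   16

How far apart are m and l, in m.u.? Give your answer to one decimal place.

15.1 m.u.

The two most frequent classes, M l (96) and m L (95), are the parental types, so the F1 was M l / m L.
The recombinant classes are M L and m l: 18 + 16 = 34.
Recombination frequency = 34/225 = 0.1511 ≈ 15.1%, i.e. 15.1 m.u.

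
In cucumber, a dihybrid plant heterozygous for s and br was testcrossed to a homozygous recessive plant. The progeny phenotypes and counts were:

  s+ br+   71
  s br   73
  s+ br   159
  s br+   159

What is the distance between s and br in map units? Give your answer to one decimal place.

31.2 map units

The two most frequent classes, s+ br (159) and s br+ (159), are the parental types, so the F1 was s+ br / s br+.
The recombinant classes are s+ br+ and s br: 71 + 73 = 144.
Recombination frequency = 144/462 = 0.3117 ≈ 31.2%, i.e. 31.2 map units.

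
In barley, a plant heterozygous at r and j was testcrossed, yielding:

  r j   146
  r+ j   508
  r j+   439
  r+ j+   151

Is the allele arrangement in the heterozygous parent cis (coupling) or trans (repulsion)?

trans

The two most frequent classes are r+ j (508) and r j+ (439); these are the parental (non-recombinant) types.
So the F1 carried r+ j on one chromosome and r j+ on the other — the recessive alleles are on opposite chromosomes (trans / repulsion).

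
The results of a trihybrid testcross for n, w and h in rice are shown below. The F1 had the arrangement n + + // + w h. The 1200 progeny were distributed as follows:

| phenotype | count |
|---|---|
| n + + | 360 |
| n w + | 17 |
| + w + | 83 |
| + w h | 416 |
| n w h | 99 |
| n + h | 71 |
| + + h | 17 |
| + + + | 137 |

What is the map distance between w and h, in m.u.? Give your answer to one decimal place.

15.7 m.u.

The two rarest classes, n w + and + + h, are the double crossovers. Comparing them with the parentals, only the w allele has switched, so w is the middle locus and the order is h – w – n.
Crossovers in the h–w interval produce the single-crossover classes n + h and + w + (71 + 83 = 154) plus the double crossovers (34).
RF(h–w) = (154 + 34) / 1200 = 188/1200 = 0.1567 → 15.7 m.u.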